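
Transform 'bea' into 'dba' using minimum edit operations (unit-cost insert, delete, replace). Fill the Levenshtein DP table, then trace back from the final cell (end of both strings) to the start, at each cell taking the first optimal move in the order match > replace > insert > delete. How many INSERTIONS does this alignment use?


Edit distance = 2. Backtracking from cell (3, 3) with preference match > replace > insert > delete,
then listing the resulting alignment 'bea' -> 'dba' left to right:
  Step 1: replace b->d
  Step 2: replace e->b
  Step 3: keep 'a'
Total insertions: 0

0


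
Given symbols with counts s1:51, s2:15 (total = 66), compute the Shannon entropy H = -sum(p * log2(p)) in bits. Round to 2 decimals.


Computing entropy H = -sum(p_i * log2(p_i)):
  s1: p = 51/66 = 0.7727, -p*log2(p) = 0.2874
  s2: p = 15/66 = 0.2273, -p*log2(p) = 0.4858
H = sum of terms = 0.7732
Rounded to 2 decimals: 0.77

0.77


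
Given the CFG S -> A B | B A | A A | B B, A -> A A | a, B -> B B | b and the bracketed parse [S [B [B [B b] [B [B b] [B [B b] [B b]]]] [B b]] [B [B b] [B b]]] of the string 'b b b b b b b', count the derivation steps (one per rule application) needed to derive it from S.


Every bracketed nonterminal node [X ...] in the tree is produced by exactly one rule application.
Reading the tree off as a leftmost derivation:
  Step 1: S  =>  B B   (applied S -> B B)
  Step 2: B B  =>  B B B   (applied B -> B B)
  Step 3: B B B  =>  B B B B   (applied B -> B B)
  Step 4: B B B B  =>  b B B B   (applied B -> b)
  Step 5: b B B B  =>  b B B B B   (applied B -> B B)
  Step 6: b B B B B  =>  b b B B B   (applied B -> b)
  Step 7: b b B B B  =>  b b B B B B   (applied B -> B B)
  Step 8: b b B B B B  =>  b b b B B B   (applied B -> b)
  Step 9: b b b B B B  =>  b b b b B B   (applied B -> b)
  Step 10: b b b b B B  =>  b b b b b B   (applied B -> b)
  Step 11: b b b b b B  =>  b b b b b B B   (applied B -> B B)
  Step 12: b b b b b B B  =>  b b b b b b B   (applied B -> b)
  Step 13: b b b b b b B  =>  b b b b b b b   (applied B -> b)
Final yield: b b b b b b b
Total rewrite steps: 13

13


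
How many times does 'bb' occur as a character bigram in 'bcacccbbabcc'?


Scanning 'bcacccbbabcc' for bigram 'bb':
  Position 0: 'bc' -> no
  Position 1: 'ca' -> no
  Position 2: 'ac' -> no
  Position 3: 'cc' -> no
  Position 4: 'cc' -> no
  Position 5: 'cb' -> no
  Position 6: 'bb' -> MATCH
  Position 7: 'ba' -> no
  Position 8: 'ab' -> no
  Position 9: 'bc' -> no
  Position 10: 'cc' -> no
Total matches: 1

1


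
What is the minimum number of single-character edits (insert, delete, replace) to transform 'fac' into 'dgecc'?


Building DP table for s1='fac' (len 3) and s2='dgecc' (len 5):
       d  g  e  c  c
    0  1  2  3  4  5
  f 1  1  2  3  4  5
  a 2  2  2  3  4  5
  c 3  3  3  3  3  4
Edit distance = dp[3][5] = 4

4


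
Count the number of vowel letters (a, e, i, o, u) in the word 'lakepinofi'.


Scanning each character of 'lakepinofi':
  Position 1: 'l' -> consonant (running count: 0)
  Position 2: 'a' -> vowel (running count: 1)
  Position 3: 'k' -> consonant (running count: 1)
  Position 4: 'e' -> vowel (running count: 2)
  Position 5: 'p' -> consonant (running count: 2)
  Position 6: 'i' -> vowel (running count: 3)
  Position 7: 'n' -> consonant (running count: 3)
  Position 8: 'o' -> vowel (running count: 4)
  Position 9: 'f' -> consonant (running count: 4)
  Position 10: 'i' -> vowel (running count: 5)
Total vowels: 5

5


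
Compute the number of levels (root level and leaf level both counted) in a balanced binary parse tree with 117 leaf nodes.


In a balanced binary tree with n leaves the deepest leaf is ceil(log2(n)) edges below the root,
so counting node levels inclusive of root and leaves gives ceil(log2(n)) + 1 levels.
log2(117) = 6.8704
ceil(6.8704) = 7
levels = 7 + 1 = 8

8


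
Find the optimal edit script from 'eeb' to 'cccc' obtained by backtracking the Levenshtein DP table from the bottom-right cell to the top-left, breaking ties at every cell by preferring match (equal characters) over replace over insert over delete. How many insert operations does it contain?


Edit distance = 4. Backtracking from cell (3, 4) with preference match > replace > insert > delete,
then listing the resulting alignment 'eeb' -> 'cccc' left to right:
  Step 1: insert 'c' [insertion #1]
  Step 2: replace e->c
  Step 3: replace e->c
  Step 4: replace b->c
Total insertions: 1

1


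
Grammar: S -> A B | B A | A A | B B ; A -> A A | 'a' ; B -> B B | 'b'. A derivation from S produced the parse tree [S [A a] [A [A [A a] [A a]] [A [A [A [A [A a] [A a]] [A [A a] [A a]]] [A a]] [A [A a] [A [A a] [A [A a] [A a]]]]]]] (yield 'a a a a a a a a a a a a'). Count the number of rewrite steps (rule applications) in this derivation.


Every bracketed nonterminal node [X ...] in the tree is produced by exactly one rule application.
Reading the tree off as a leftmost derivation:
  Step 1: S  =>  A A   (applied S -> A A)
  Step 2: A A  =>  a A   (applied A -> a)
  Step 3: a A  =>  a A A   (applied A -> A A)
  Step 4: a A A  =>  a A A A   (applied A -> A A)
  Step 5: a A A A  =>  a a A A   (applied A -> a)
  Step 6: a a A A  =>  a a a A   (applied A -> a)
  Step 7: a a a A  =>  a a a A A   (applied A -> A A)
  Step 8: a a a A A  =>  a a a A A A   (applied A -> A A)
  Step 9: a a a A A A  =>  a a a A A A A   (applied A -> A A)
  Step 10: a a a A A A A  =>  a a a A A A A A   (applied A -> A A)
  Step 11: a a a A A A A A  =>  a a a a A A A A   (applied A -> a)
  Step 12: a a a a A A A A  =>  a a a a a A A A   (applied A -> a)
  Step 13: a a a a a A A A  =>  a a a a a A A A A   (applied A -> A A)
  Step 14: a a a a a A A A A  =>  a a a a a a A A A   (applied A -> a)
  Step 15: a a a a a a A A A  =>  a a a a a a a A A   (applied A -> a)
  Step 16: a a a a a a a A A  =>  a a a a a a a a A   (applied A -> a)
  Step 17: a a a a a a a a A  =>  a a a a a a a a A A   (applied A -> A A)
  Step 18: a a a a a a a a A A  =>  a a a a a a a a a A   (applied A -> a)
  Step 19: a a a a a a a a a A  =>  a a a a a a a a a A A   (applied A -> A A)
  Step 20: a a a a a a a a a A A  =>  a a a a a a a a a a A   (applied A -> a)
  Step 21: a a a a a a a a a a A  =>  a a a a a a a a a a A A   (applied A -> A A)
  Step 22: a a a a a a a a a a A A  =>  a a a a a a a a a a a A   (applied A -> a)
  Step 23: a a a a a a a a a a a A  =>  a a a a a a a a a a a a   (applied A -> a)
Final yield: a a a a a a a a a a a a
Total rewrite steps: 23

23


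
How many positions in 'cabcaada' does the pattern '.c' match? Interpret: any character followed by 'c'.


Pattern: .c means any character followed by 'c'.
Scanning 'cabcaada' position-by-position:
  Pos 0: window 'ca' -> no
  Pos 1: window 'ab' -> no
  Pos 2: window 'bc' -> MATCH
  Pos 3: window 'ca' -> no
  Pos 4: window 'aa' -> no
  Pos 5: window 'ad' -> no
  Pos 6: window 'da' -> no
  Pos 7: window 'a' -> no
Total matches: 1

1


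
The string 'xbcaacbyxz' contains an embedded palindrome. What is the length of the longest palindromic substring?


Scanning 'xbcaacbyxz' for palindromic substrings.
Substring at positions 1-6: 'bcaacb'.
Check: reverse('bcaacb') = 'bcaacb' -> palindrome confirmed.
Neighbouring characters ('x' / 'y') break symmetry, so it cannot extend further.
No longer palindromic substring exists; longest length = 6

6


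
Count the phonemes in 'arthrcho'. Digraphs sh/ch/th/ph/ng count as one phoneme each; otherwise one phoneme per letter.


Parsing 'arthrcho' greedily, digraphs first:
  'a' -> vowel phoneme (phonemes so far: 1)
  'r' -> consonant phoneme (phonemes so far: 2)
  'th' -> digraph (1 consonant phoneme) (phonemes so far: 3)
  'r' -> consonant phoneme (phonemes so far: 4)
  'ch' -> digraph (1 consonant phoneme) (phonemes so far: 5)
  'o' -> vowel phoneme (phonemes so far: 6)
Total phonemes: 6

6


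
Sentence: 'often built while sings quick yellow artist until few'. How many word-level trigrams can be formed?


Word trigrams from [9] words:
  Trigram 1: (often built while)
  Trigram 2: (built while sings)
  Trigram 3: (while sings quick)
  Trigram 4: (sings quick yellow)
  Trigram 5: (quick yellow artist)
  Trigram 6: (yellow artist until)
  Trigram 7: (artist until few)
Total word trigrams: 9 - 2 = 7

7


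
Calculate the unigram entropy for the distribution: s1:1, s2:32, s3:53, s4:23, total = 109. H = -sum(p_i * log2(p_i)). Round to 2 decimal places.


Computing entropy H = -sum(p_i * log2(p_i)):
  s1: p = 1/109 = 0.0092, -p*log2(p) = 0.0621
  s2: p = 32/109 = 0.2936, -p*log2(p) = 0.5191
  s3: p = 53/109 = 0.4862, -p*log2(p) = 0.5058
  s4: p = 23/109 = 0.2110, -p*log2(p) = 0.4736
H = sum of terms = 1.5606
Rounded to 2 decimals: 1.56

1.56


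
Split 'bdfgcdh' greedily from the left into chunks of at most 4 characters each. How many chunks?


'bdfgcdh' has 7 characters.
Chunking with max size 4:
  Chunk 1: 'bdfg' (positions 0-3)
  Chunk 2: 'cdh' (positions 4-6)
Total chunks: ceil(7 / 4) = 2

2


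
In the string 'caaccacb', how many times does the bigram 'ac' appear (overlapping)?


Scanning 'caaccacb' for bigram 'ac':
  Position 0: 'ca' -> no
  Position 1: 'aa' -> no
  Position 2: 'ac' -> MATCH
  Position 3: 'cc' -> no
  Position 4: 'ca' -> no
  Position 5: 'ac' -> MATCH
  Position 6: 'cb' -> no
Total matches: 2

2


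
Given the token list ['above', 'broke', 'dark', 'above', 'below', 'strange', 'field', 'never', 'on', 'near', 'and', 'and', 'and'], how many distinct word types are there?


Listing all tokens and tracking unique types:
  Token 1: 'above' -> NEW (unique so far: 1)
  Token 2: 'broke' -> NEW (unique so far: 2)
  Token 3: 'dark' -> NEW (unique so far: 3)
  Token 4: 'above' -> duplicate (unique so far: 3)
  Token 5: 'below' -> NEW (unique so far: 4)
  Token 6: 'strange' -> NEW (unique so far: 5)
  Token 7: 'field' -> NEW (unique so far: 6)
  Token 8: 'never' -> NEW (unique so far: 7)
  Token 9: 'on' -> NEW (unique so far: 8)
  Token 10: 'near' -> NEW (unique so far: 9)
  Token 11: 'and' -> NEW (unique so far: 10)
  Token 12: 'and' -> duplicate (unique so far: 10)
  Token 13: 'and' -> duplicate (unique so far: 10)
Unique types: ('above', 'and', 'below', 'broke', 'dark', 'field', 'near', 'never', 'on', 'strange')
Vocabulary size: 10

10


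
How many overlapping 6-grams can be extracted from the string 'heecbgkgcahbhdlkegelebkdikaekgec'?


String 'heecbgkgcahbhdlkegelebkdikaekgec' has length L = 32.
Number of overlapping n-grams = L - n + 1
Substituting: 32 - 6 + 1 = 27

27


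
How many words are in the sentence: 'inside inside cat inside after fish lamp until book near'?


Counting words by splitting on spaces:
  Word 1: 'inside'
  Word 2: 'inside'
  Word 3: 'cat'
  Word 4: 'inside'
  Word 5: 'after'
  Word 6: 'fish'
  Word 7: 'lamp'
  Word 8: 'until'
  Word 9: 'book'
  Word 10: 'near'
Total words: 10

10


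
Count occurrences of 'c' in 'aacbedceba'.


Scanning 'aacbedceba' for 'c':
  Position 2: 'c' -> MATCH (count: 1)
  Position 6: 'c' -> MATCH (count: 2)
Total occurrences of 'c': 2

2


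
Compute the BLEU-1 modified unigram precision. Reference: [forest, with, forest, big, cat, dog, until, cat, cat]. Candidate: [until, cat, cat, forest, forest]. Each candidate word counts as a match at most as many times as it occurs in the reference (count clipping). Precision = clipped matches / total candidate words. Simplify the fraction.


Reference word counts: {'big': 1, 'cat': 3, 'dog': 1, 'forest': 2, 'until': 1, 'with': 1}
Checking each candidate word (with clipping):
  'until' -> in reference (ref count 1, used 1/1) -> match (matches: 1)
  'cat' -> in reference (ref count 3, used 1/3) -> match (matches: 2)
  'cat' -> in reference (ref count 3, used 2/3) -> match (matches: 3)
  'forest' -> in reference (ref count 2, used 1/2) -> match (matches: 4)
  'forest' -> in reference (ref count 2, used 2/2) -> match (matches: 5)
Clipped matches: 5, Candidate length: 5
Precision = 5/5 = 1

1


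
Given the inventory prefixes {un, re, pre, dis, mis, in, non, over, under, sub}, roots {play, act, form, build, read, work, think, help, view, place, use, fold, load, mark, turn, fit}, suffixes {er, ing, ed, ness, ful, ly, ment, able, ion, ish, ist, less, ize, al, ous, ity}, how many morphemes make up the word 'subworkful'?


Segmenting 'subworkful' against the inventory:
  'sub' -> prefix (morpheme 1)
  'work' -> root (morpheme 2)
  'ful' -> suffix (morpheme 3)
Total morphemes: 3

3


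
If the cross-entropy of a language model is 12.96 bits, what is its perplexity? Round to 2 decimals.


Perplexity formula: PP = 2^H
H = 12.96
PP = 2^12.96
Decompose: 2^12.96 = 2^12 * 2^0.96
2^12 = 4096, 2^0.96 ~ 1.9453099
PP ~ 4096 * 1.9453099 = 7967.9893504
Rounded to 2 decimals: 7967.99

7967.99


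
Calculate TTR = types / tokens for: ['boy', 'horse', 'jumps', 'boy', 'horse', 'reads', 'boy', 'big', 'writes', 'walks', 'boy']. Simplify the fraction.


Tokens: 11
Unique types: ('big', 'boy', 'horse', 'jumps', 'reads', 'walks', 'writes') = 7
TTR = 7/11
Already in lowest terms.

7/11


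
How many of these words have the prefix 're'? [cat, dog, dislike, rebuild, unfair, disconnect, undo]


Checking each word for prefix 're':
  'cat' -> no (count: 0)
  'dog' -> no (count: 0)
  'dislike' -> no (count: 0)
  'rebuild' -> YES, starts with 're' (count: 1)
  'unfair' -> no (count: 1)
  'disconnect' -> no (count: 1)
  'undo' -> no (count: 1)
Total with prefix 're': 1

1


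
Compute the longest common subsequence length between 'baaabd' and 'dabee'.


DP table for LCS of 'baaabd' and 'dabee':
       d  a  b  e  e
    0  0  0  0  0  0
  b 0  0  0  1  1  1
  a 0  0  1  1  1  1
  a 0  0  1  1  1  1
  a 0  0  1  1  1  1
  b 0  0  1  2  2  2
  d 0  1  1  2  2  2
LCS: 'ab'
LCS length = 2

2


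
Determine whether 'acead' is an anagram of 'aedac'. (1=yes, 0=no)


Sort characters of 'acead': 'aacde'
Sort characters of 'aedac': 'aacde'
Sorted forms match -> they ARE anagrams
Result: 1

1


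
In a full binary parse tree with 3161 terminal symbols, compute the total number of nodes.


Leaf nodes (terminals): 3161
Internal nodes = n - 1 = 3161 - 1 = 3160
Total = leaves + internal = 3161 + 3160 = 6321

6321


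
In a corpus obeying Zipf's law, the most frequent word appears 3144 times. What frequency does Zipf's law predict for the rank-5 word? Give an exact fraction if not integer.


Zipf's law: freq(rank) = f1 / rank
f1 = 3144, rank = 5
freq = 3144 / 5
GCD(3144, 5) = 1
Simplified: 3144/5

3144/5


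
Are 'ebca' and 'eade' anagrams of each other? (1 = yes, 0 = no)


Sort characters of 'ebca': 'abce'
Sort characters of 'eade': 'adee'
Sorted forms differ -> they are NOT anagrams
Result: 0

0


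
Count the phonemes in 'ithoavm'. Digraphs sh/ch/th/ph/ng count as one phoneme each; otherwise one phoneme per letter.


Parsing 'ithoavm' greedily, digraphs first:
  'i' -> vowel phoneme (phonemes so far: 1)
  'th' -> digraph (1 consonant phoneme) (phonemes so far: 2)
  'o' -> vowel phoneme (phonemes so far: 3)
  'a' -> vowel phoneme (phonemes so far: 4)
  'v' -> consonant phoneme (phonemes so far: 5)
  'm' -> consonant phoneme (phonemes so far: 6)
Total phonemes: 6

6


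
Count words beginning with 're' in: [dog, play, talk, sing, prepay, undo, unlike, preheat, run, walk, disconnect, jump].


Checking each word for prefix 're':
  'dog' -> no (count: 0)
  'play' -> no (count: 0)
  'talk' -> no (count: 0)
  'sing' -> no (count: 0)
  'prepay' -> no (count: 0)
  'undo' -> no (count: 0)
  'unlike' -> no (count: 0)
  'preheat' -> no (count: 0)
  'run' -> no (count: 0)
  'walk' -> no (count: 0)
  'disconnect' -> no (count: 0)
  'jump' -> no (count: 0)
Total with prefix 're': 0

0


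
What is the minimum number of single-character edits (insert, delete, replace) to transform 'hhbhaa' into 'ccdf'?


Building DP table for s1='hhbhaa' (len 6) and s2='ccdf' (len 4):
       c  c  d  f
    0  1  2  3  4
  h 1  1  2  3  4
  h 2  2  2  3  4
  b 3  3  3  3  4
  h 4  4  4  4  4
  a 5  5  5  5  5
  a 6  6  6  6  6
Edit distance = dp[6][4] = 6

6


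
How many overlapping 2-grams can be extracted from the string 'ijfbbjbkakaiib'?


String 'ijfbbjbkakaiib' has length L = 14.
Number of overlapping n-grams = L - n + 1
Substituting: 14 - 2 + 1 = 13

13


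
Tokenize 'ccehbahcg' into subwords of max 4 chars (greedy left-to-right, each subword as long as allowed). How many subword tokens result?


'ccehbahcg' has 9 characters.
Chunking with max size 4:
  Chunk 1: 'cceh' (positions 0-3)
  Chunk 2: 'bahc' (positions 4-7)
  Chunk 3: 'g' (positions 8-8)
Total chunks: ceil(9 / 4) = 3

3


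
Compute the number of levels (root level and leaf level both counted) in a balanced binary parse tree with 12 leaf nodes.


In a balanced binary tree with n leaves the deepest leaf is ceil(log2(n)) edges below the root,
so counting node levels inclusive of root and leaves gives ceil(log2(n)) + 1 levels.
log2(12) = 3.5850
ceil(3.5850) = 4
levels = 4 + 1 = 5

5


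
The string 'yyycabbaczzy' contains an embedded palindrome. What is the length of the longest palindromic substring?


Scanning 'yyycabbaczzy' for palindromic substrings.
Substring at positions 3-8: 'cabbac'.
Check: reverse('cabbac') = 'cabbac' -> palindrome confirmed.
Neighbouring characters ('y' / 'z') break symmetry, so it cannot extend further.
No longer palindromic substring exists; longest length = 6

6


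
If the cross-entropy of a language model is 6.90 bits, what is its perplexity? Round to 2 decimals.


Perplexity formula: PP = 2^H
H = 6.90
PP = 2^6.90
Decompose: 2^6.90 = 2^6 * 2^0.90
2^6 = 64, 2^0.90 ~ 1.8660660
PP ~ 64 * 1.8660660 = 119.4282240
Rounded to 2 decimals: 119.43

119.43


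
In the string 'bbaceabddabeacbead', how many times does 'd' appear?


Scanning 'bbaceabddabeacbead' for 'd':
  Position 7: 'd' -> MATCH (count: 1)
  Position 8: 'd' -> MATCH (count: 2)
  Position 17: 'd' -> MATCH (count: 3)
Total occurrences of 'd': 3

3


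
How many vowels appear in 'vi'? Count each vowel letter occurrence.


Scanning each character of 'vi':
  Position 1: 'v' -> consonant (running count: 0)
  Position 2: 'i' -> vowel (running count: 1)
Total vowels: 1

1


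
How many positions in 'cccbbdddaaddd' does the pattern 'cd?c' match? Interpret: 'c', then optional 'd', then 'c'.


Pattern: cd?c means 'c', then optional 'd', then 'c'.
Scanning 'cccbbdddaaddd' position-by-position:
  Pos 0: window 'ccc' -> MATCH
  Pos 1: window 'ccb' -> MATCH
  Pos 2: window 'cbb' -> no
  Pos 3: window 'bbd' -> no
  Pos 4: window 'bdd' -> no
  Pos 5: window 'ddd' -> no
  Pos 6: window 'dda' -> no
  Pos 7: window 'daa' -> no
  Pos 8: window 'aad' -> no
  Pos 9: window 'add' -> no
  Pos 10: window 'ddd' -> no
  Pos 11: window 'dd' -> no
  Pos 12: window 'd' -> no
Total matches: 2

2


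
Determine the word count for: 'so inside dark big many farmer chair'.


Counting words by splitting on spaces:
  Word 1: 'so'
  Word 2: 'inside'
  Word 3: 'dark'
  Word 4: 'big'
  Word 5: 'many'
  Word 6: 'farmer'
  Word 7: 'chair'
Total words: 7

7


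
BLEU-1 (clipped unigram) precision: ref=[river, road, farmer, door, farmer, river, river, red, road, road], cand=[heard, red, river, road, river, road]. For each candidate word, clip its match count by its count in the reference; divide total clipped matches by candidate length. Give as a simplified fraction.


Reference word counts: {'door': 1, 'farmer': 2, 'red': 1, 'river': 3, 'road': 3}
Checking each candidate word (with clipping):
  'heard' -> not in reference -> no match (matches: 0)
  'red' -> in reference (ref count 1, used 1/1) -> match (matches: 1)
  'river' -> in reference (ref count 3, used 1/3) -> match (matches: 2)
  'road' -> in reference (ref count 3, used 1/3) -> match (matches: 3)
  'river' -> in reference (ref count 3, used 2/3) -> match (matches: 4)
  'road' -> in reference (ref count 3, used 2/3) -> match (matches: 5)
Clipped matches: 5, Candidate length: 6
Precision = 5/6

5/6


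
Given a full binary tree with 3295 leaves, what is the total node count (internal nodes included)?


Leaf nodes (terminals): 3295
Internal nodes = n - 1 = 3295 - 1 = 3294
Total = leaves + internal = 3295 + 3294 = 6589

6589


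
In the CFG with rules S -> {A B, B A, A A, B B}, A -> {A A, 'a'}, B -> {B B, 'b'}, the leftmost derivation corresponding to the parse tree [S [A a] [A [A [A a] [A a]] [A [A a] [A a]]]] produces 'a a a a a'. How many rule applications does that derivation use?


Every bracketed nonterminal node [X ...] in the tree is produced by exactly one rule application.
Reading the tree off as a leftmost derivation:
  Step 1: S  =>  A A   (applied S -> A A)
  Step 2: A A  =>  a A   (applied A -> a)
  Step 3: a A  =>  a A A   (applied A -> A A)
  Step 4: a A A  =>  a A A A   (applied A -> A A)
  Step 5: a A A A  =>  a a A A   (applied A -> a)
  Step 6: a a A A  =>  a a a A   (applied A -> a)
  Step 7: a a a A  =>  a a a A A   (applied A -> A A)
  Step 8: a a a A A  =>  a a a a A   (applied A -> a)
  Step 9: a a a a A  =>  a a a a a   (applied A -> a)
Final yield: a a a a a
Total rewrite steps: 9

9


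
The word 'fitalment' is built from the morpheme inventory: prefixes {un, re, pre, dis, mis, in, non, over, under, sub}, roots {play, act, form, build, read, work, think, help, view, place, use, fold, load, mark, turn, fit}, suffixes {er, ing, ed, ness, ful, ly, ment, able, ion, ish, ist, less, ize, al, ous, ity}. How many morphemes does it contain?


Segmenting 'fitalment' against the inventory:
  'fit' -> root (morpheme 1)
  'al' -> suffix (morpheme 2)
  'ment' -> suffix (morpheme 3)
Total morphemes: 3

3


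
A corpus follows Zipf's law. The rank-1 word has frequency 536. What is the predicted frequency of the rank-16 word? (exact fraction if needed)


Zipf's law: freq(rank) = f1 / rank
f1 = 536, rank = 16
freq = 536 / 16
GCD(536, 16) = 8
Simplified: 67/2

67/2


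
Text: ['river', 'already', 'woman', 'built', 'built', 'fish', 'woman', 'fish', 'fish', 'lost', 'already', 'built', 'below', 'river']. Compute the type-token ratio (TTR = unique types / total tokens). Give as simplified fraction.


Tokens: 14
Unique types: ('already', 'below', 'built', 'fish', 'lost', 'river', 'woman') = 7
TTR = 7/14
Simplify: divide both by 7 -> 1/2
TTR = 1/2

1/2


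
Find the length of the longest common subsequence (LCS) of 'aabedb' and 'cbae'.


DP table for LCS of 'aabedb' and 'cbae':
       c  b  a  e
    0  0  0  0  0
  a 0  0  0  1  1
  a 0  0  0  1  1
  b 0  0  1  1  1
  e 0  0  1  1  2
  d 0  0  1  1  2
  b 0  0  1  1  2
LCS: 'ae'
LCS length = 2

2


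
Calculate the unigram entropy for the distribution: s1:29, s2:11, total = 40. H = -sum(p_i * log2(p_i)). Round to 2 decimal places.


Computing entropy H = -sum(p_i * log2(p_i)):
  s1: p = 29/40 = 0.7250, -p*log2(p) = 0.3364
  s2: p = 11/40 = 0.2750, -p*log2(p) = 0.5122
H = sum of terms = 0.8486
Rounded to 2 decimals: 0.85

0.85


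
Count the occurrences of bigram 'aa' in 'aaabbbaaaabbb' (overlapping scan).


Scanning 'aaabbbaaaabbb' for bigram 'aa':
  Position 0: 'aa' -> MATCH
  Position 1: 'aa' -> MATCH
  Position 2: 'ab' -> no
  Position 3: 'bb' -> no
  Position 4: 'bb' -> no
  Position 5: 'ba' -> no
  Position 6: 'aa' -> MATCH
  Position 7: 'aa' -> MATCH
  Position 8: 'aa' -> MATCH
  Position 9: 'ab' -> no
  Position 10: 'bb' -> no
  Position 11: 'bb' -> no
Total matches: 5

5


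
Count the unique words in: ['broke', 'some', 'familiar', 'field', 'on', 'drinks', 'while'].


Listing all tokens and tracking unique types:
  Token 1: 'broke' -> NEW (unique so far: 1)
  Token 2: 'some' -> NEW (unique so far: 2)
  Token 3: 'familiar' -> NEW (unique so far: 3)
  Token 4: 'field' -> NEW (unique so far: 4)
  Token 5: 'on' -> NEW (unique so far: 5)
  Token 6: 'drinks' -> NEW (unique so far: 6)
  Token 7: 'while' -> NEW (unique so far: 7)
Unique types: ('broke', 'drinks', 'familiar', 'field', 'on', 'some', 'while')
Vocabulary size: 7

7


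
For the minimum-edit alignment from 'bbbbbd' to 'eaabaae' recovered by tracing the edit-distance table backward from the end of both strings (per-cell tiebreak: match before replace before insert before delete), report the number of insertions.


Edit distance = 6. Backtracking from cell (6, 7) with preference match > replace > insert > delete,
then listing the resulting alignment 'bbbbbd' -> 'eaabaae' left to right:
  Step 1: insert 'e' [insertion #1]
  Step 2: replace b->a
  Step 3: replace b->a
  Step 4: keep 'b'
  Step 5: replace b->a
  Step 6: replace b->a
  Step 7: replace d->e
Total insertions: 1

1


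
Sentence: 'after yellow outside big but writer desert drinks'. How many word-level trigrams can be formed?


Word trigrams from [8] words:
  Trigram 1: (after yellow outside)
  Trigram 2: (yellow outside big)
  Trigram 3: (outside big but)
  Trigram 4: (big but writer)
  Trigram 5: (but writer desert)
  Trigram 6: (writer desert drinks)
Total word trigrams: 8 - 2 = 6

6


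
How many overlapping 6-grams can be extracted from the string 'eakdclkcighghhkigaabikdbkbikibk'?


String 'eakdclkcighghhkigaabikdbkbikibk' has length L = 31.
Number of overlapping n-grams = L - n + 1
Substituting: 31 - 6 + 1 = 26

26


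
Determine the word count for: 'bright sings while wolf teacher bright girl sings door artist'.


Counting words by splitting on spaces:
  Word 1: 'bright'
  Word 2: 'sings'
  Word 3: 'while'
  Word 4: 'wolf'
  Word 5: 'teacher'
  Word 6: 'bright'
  Word 7: 'girl'
  Word 8: 'sings'
  Word 9: 'door'
  Word 10: 'artist'
Total words: 10

10


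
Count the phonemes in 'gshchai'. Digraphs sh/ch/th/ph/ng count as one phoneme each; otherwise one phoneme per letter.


Parsing 'gshchai' greedily, digraphs first:
  'g' -> consonant phoneme (phonemes so far: 1)
  'sh' -> digraph (1 consonant phoneme) (phonemes so far: 2)
  'ch' -> digraph (1 consonant phoneme) (phonemes so far: 3)
  'a' -> vowel phoneme (phonemes so far: 4)
  'i' -> vowel phoneme (phonemes so far: 5)
Total phonemes: 5

5


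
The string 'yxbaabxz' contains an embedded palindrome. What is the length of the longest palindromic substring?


Scanning 'yxbaabxz' for palindromic substrings.
Substring at positions 1-6: 'xbaabx'.
Check: reverse('xbaabx') = 'xbaabx' -> palindrome confirmed.
Neighbouring characters ('y' / 'z') break symmetry, so it cannot extend further.
No longer palindromic substring exists; longest length = 6

6


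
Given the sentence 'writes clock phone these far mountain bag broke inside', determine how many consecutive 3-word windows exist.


Word trigrams from [9] words:
  Trigram 1: (writes clock phone)
  Trigram 2: (clock phone these)
  Trigram 3: (phone these far)
  Trigram 4: (these far mountain)
  Trigram 5: (far mountain bag)
  Trigram 6: (mountain bag broke)
  Trigram 7: (bag broke inside)
Total word trigrams: 9 - 2 = 7

7


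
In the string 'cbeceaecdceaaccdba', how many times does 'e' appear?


Scanning 'cbeceaecdceaaccdba' for 'e':
  Position 2: 'e' -> MATCH (count: 1)
  Position 4: 'e' -> MATCH (count: 2)
  Position 6: 'e' -> MATCH (count: 3)
  Position 10: 'e' -> MATCH (count: 4)
Total occurrences of 'e': 4

4


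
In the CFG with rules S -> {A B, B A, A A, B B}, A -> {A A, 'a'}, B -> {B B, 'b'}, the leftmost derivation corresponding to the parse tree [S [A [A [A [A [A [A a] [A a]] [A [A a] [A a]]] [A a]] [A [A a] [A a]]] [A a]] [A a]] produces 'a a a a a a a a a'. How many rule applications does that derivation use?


Every bracketed nonterminal node [X ...] in the tree is produced by exactly one rule application.
Reading the tree off as a leftmost derivation:
  Step 1: S  =>  A A   (applied S -> A A)
  Step 2: A A  =>  A A A   (applied A -> A A)
  Step 3: A A A  =>  A A A A   (applied A -> A A)
  Step 4: A A A A  =>  A A A A A   (applied A -> A A)
  Step 5: A A A A A  =>  A A A A A A   (applied A -> A A)
  Step 6: A A A A A A  =>  A A A A A A A   (applied A -> A A)
  Step 7: A A A A A A A  =>  a A A A A A A   (applied A -> a)
  Step 8: a A A A A A A  =>  a a A A A A A   (applied A -> a)
  Step 9: a a A A A A A  =>  a a A A A A A A   (applied A -> A A)
  Step 10: a a A A A A A A  =>  a a a A A A A A   (applied A -> a)
  Step 11: a a a A A A A A  =>  a a a a A A A A   (applied A -> a)
  Step 12: a a a a A A A A  =>  a a a a a A A A   (applied A -> a)
  Step 13: a a a a a A A A  =>  a a a a a A A A A   (applied A -> A A)
  Step 14: a a a a a A A A A  =>  a a a a a a A A A   (applied A -> a)
  Step 15: a a a a a a A A A  =>  a a a a a a a A A   (applied A -> a)
  Step 16: a a a a a a a A A  =>  a a a a a a a a A   (applied A -> a)
  Step 17: a a a a a a a a A  =>  a a a a a a a a a   (applied A -> a)
Final yield: a a a a a a a a a
Total rewrite steps: 17

17


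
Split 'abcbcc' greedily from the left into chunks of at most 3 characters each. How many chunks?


'abcbcc' has 6 characters.
Chunking with max size 3:
  Chunk 1: 'abc' (positions 0-2)
  Chunk 2: 'bcc' (positions 3-5)
Total chunks: ceil(6 / 3) = 2

2


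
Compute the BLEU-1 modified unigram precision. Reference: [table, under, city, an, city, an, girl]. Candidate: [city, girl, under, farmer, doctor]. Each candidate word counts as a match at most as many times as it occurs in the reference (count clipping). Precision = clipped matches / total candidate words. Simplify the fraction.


Reference word counts: {'an': 2, 'city': 2, 'girl': 1, 'table': 1, 'under': 1}
Checking each candidate word (with clipping):
  'city' -> in reference (ref count 2, used 1/2) -> match (matches: 1)
  'girl' -> in reference (ref count 1, used 1/1) -> match (matches: 2)
  'under' -> in reference (ref count 1, used 1/1) -> match (matches: 3)
  'farmer' -> not in reference -> no match (matches: 3)
  'doctor' -> not in reference -> no match (matches: 3)
Clipped matches: 3, Candidate length: 5
Precision = 3/5

3/5


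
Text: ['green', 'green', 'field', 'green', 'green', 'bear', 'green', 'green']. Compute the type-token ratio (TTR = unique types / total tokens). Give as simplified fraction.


Tokens: 8
Unique types: ('bear', 'field', 'green') = 3
TTR = 3/8
Already in lowest terms.

3/8


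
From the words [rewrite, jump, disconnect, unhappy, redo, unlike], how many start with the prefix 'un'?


Checking each word for prefix 'un':
  'rewrite' -> no (count: 0)
  'jump' -> no (count: 0)
  'disconnect' -> no (count: 0)
  'unhappy' -> YES, starts with 'un' (count: 1)
  'redo' -> no (count: 1)
  'unlike' -> YES, starts with 'un' (count: 2)
Total with prefix 'un': 2

2


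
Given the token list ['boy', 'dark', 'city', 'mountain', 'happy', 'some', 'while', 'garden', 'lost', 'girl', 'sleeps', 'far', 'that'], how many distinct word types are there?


Listing all tokens and tracking unique types:
  Token 1: 'boy' -> NEW (unique so far: 1)
  Token 2: 'dark' -> NEW (unique so far: 2)
  Token 3: 'city' -> NEW (unique so far: 3)
  Token 4: 'mountain' -> NEW (unique so far: 4)
  Token 5: 'happy' -> NEW (unique so far: 5)
  Token 6: 'some' -> NEW (unique so far: 6)
  Token 7: 'while' -> NEW (unique so far: 7)
  Token 8: 'garden' -> NEW (unique so far: 8)
  Token 9: 'lost' -> NEW (unique so far: 9)
  Token 10: 'girl' -> NEW (unique so far: 10)
  Token 11: 'sleeps' -> NEW (unique so far: 11)
  Token 12: 'far' -> NEW (unique so far: 12)
  Token 13: 'that' -> NEW (unique so far: 13)
Unique types: ('boy', 'city', 'dark', 'far', 'garden', 'girl', 'happy', 'lost', 'mountain', 'sleeps', 'some', 'that', 'while')
Vocabulary size: 13

13


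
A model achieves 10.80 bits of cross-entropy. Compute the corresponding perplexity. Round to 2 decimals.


Perplexity formula: PP = 2^H
H = 10.80
PP = 2^10.80
Decompose: 2^10.80 = 2^10 * 2^0.80
2^10 = 1024, 2^0.80 ~ 1.7411011
PP ~ 1024 * 1.7411011 = 1782.8875264
Rounded to 2 decimals: 1782.89

1782.89


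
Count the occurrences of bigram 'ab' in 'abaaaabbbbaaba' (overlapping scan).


Scanning 'abaaaabbbbaaba' for bigram 'ab':
  Position 0: 'ab' -> MATCH
  Position 1: 'ba' -> no
  Position 2: 'aa' -> no
  Position 3: 'aa' -> no
  Position 4: 'aa' -> no
  Position 5: 'ab' -> MATCH
  Position 6: 'bb' -> no
  Position 7: 'bb' -> no
  Position 8: 'bb' -> no
  Position 9: 'ba' -> no
  Position 10: 'aa' -> no
  Position 11: 'ab' -> MATCH
  Position 12: 'ba' -> no
Total matches: 3

3


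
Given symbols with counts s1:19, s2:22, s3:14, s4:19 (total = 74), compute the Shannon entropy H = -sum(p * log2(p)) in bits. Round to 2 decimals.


Computing entropy H = -sum(p_i * log2(p_i)):
  s1: p = 19/74 = 0.2568, -p*log2(p) = 0.5036
  s2: p = 22/74 = 0.2973, -p*log2(p) = 0.5203
  s3: p = 14/74 = 0.1892, -p*log2(p) = 0.4545
  s4: p = 19/74 = 0.2568, -p*log2(p) = 0.5036
H = sum of terms = 1.9820
Rounded to 2 decimals: 1.98

1.98


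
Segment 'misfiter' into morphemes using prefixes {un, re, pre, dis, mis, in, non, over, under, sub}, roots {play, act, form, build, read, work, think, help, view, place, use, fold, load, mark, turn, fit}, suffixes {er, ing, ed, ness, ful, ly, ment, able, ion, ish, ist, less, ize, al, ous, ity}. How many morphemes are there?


Segmenting 'misfiter' against the inventory:
  'mis' -> prefix (morpheme 1)
  'fit' -> root (morpheme 2)
  'er' -> suffix (morpheme 3)
Total morphemes: 3

3


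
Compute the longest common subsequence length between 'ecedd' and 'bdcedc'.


DP table for LCS of 'ecedd' and 'bdcedc':
       b  d  c  e  d  c
    0  0  0  0  0  0  0
  e 0  0  0  0  1  1  1
  c 0  0  0  1  1  1  2
  e 0  0  0  1  2  2  2
  d 0  0  1  1  2  3  3
  d 0  0  1  1  2  3  3
LCS: 'ced'
LCS length = 3

3


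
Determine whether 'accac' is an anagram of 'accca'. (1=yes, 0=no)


Sort characters of 'accac': 'aaccc'
Sort characters of 'accca': 'aaccc'
Sorted forms match -> they ARE anagrams
Result: 1

1


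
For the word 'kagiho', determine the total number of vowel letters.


Scanning each character of 'kagiho':
  Position 1: 'k' -> consonant (running count: 0)
  Position 2: 'a' -> vowel (running count: 1)
  Position 3: 'g' -> consonant (running count: 1)
  Position 4: 'i' -> vowel (running count: 2)
  Position 5: 'h' -> consonant (running count: 2)
  Position 6: 'o' -> vowel (running count: 3)
Total vowels: 3

3


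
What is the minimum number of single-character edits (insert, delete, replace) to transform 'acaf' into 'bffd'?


Building DP table for s1='acaf' (len 4) and s2='bffd' (len 4):
       b  f  f  d
    0  1  2  3  4
  a 1  1  2  3  4
  c 2  2  2  3  4
  a 3  3  3  3  4
  f 4  4  3  3  4
Edit distance = dp[4][4] = 4

4


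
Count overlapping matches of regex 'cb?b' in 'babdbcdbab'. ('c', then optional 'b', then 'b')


Pattern: cb?b means 'c', then optional 'b', then 'b'.
Scanning 'babdbcdbab' position-by-position:
  Pos 0: window 'bab' -> no
  Pos 1: window 'abd' -> no
  Pos 2: window 'bdb' -> no
  Pos 3: window 'dbc' -> no
  Pos 4: window 'bcd' -> no
  Pos 5: window 'cdb' -> no
  Pos 6: window 'dba' -> no
  Pos 7: window 'bab' -> no
  Pos 8: window 'ab' -> no
  Pos 9: window 'b' -> no
Total matches: 0

0


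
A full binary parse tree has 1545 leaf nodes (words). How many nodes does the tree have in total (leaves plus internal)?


Leaf nodes (terminals): 1545
Internal nodes = n - 1 = 1545 - 1 = 1544
Total = leaves + internal = 1545 + 1544 = 3089

3089


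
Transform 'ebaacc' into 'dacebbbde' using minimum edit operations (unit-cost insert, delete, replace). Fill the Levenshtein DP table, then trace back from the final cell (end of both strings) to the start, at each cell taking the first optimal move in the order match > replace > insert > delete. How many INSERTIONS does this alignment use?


Edit distance = 7. Backtracking from cell (6, 9) with preference match > replace > insert > delete,
then listing the resulting alignment 'ebaacc' -> 'dacebbbde' left to right:
  Step 1: insert 'd' [insertion #1]
  Step 2: insert 'a' [insertion #2]
  Step 3: insert 'c' [insertion #3]
  Step 4: keep 'e'
  Step 5: keep 'b'
  Step 6: replace a->b
  Step 7: replace a->b
  Step 8: replace c->d
  Step 9: replace c->e
Total insertions: 3

3


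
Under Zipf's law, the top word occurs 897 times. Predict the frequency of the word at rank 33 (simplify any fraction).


Zipf's law: freq(rank) = f1 / rank
f1 = 897, rank = 33
freq = 897 / 33
GCD(897, 33) = 3
Simplified: 299/11

299/11


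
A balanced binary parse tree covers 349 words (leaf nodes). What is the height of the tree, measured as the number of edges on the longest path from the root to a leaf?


In a balanced binary tree with n leaves the deepest leaf is ceil(log2(n)) edges below the root.
log2(349) = 8.4471
ceil(8.4471) = 9
height (edges) = 9

9


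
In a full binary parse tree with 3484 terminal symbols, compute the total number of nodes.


Leaf nodes (terminals): 3484
Internal nodes = n - 1 = 3484 - 1 = 3483
Total = leaves + internal = 3484 + 3483 = 6967

6967


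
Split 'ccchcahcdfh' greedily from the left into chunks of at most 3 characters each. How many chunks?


'ccchcahcdfh' has 11 characters.
Chunking with max size 3:
  Chunk 1: 'ccc' (positions 0-2)
  Chunk 2: 'hca' (positions 3-5)
  Chunk 3: 'hcd' (positions 6-8)
  Chunk 4: 'fh' (positions 9-10)
Total chunks: ceil(11 / 3) = 4

4


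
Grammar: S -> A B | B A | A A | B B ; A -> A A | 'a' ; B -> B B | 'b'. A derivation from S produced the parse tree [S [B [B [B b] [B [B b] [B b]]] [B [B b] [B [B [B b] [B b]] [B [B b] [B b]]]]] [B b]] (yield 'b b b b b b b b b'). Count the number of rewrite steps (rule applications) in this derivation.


Every bracketed nonterminal node [X ...] in the tree is produced by exactly one rule application.
Reading the tree off as a leftmost derivation:
  Step 1: S  =>  B B   (applied S -> B B)
  Step 2: B B  =>  B B B   (applied B -> B B)
  Step 3: B B B  =>  B B B B   (applied B -> B B)
  Step 4: B B B B  =>  b B B B   (applied B -> b)
  Step 5: b B B B  =>  b B B B B   (applied B -> B B)
  Step 6: b B B B B  =>  b b B B B   (applied B -> b)
  Step 7: b b B B B  =>  b b b B B   (applied B -> b)
  Step 8: b b b B B  =>  b b b B B B   (applied B -> B B)
  Step 9: b b b B B B  =>  b b b b B B   (applied B -> b)
  Step 10: b b b b B B  =>  b b b b B B B   (applied B -> B B)
  Step 11: b b b b B B B  =>  b b b b B B B B   (applied B -> B B)
  Step 12: b b b b B B B B  =>  b b b b b B B B   (applied B -> b)
  Step 13: b b b b b B B B  =>  b b b b b b B B   (applied B -> b)
  Step 14: b b b b b b B B  =>  b b b b b b B B B   (applied B -> B B)
  Step 15: b b b b b b B B B  =>  b b b b b b b B B   (applied B -> b)
  Step 16: b b b b b b b B B  =>  b b b b b b b b B   (applied B -> b)
  Step 17: b b b b b b b b B  =>  b b b b b b b b b   (applied B -> b)
Final yield: b b b b b b b b b
Total rewrite steps: 17

17


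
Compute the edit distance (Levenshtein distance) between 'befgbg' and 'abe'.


Building DP table for s1='befgbg' (len 6) and s2='abe' (len 3):
       a  b  e
    0  1  2  3
  b 1  1  1  2
  e 2  2  2  1
  f 3  3  3  2
  g 4  4  4  3
  b 5  5  4  4
  g 6  6  5  5
Edit distance = dp[6][3] = 5

5


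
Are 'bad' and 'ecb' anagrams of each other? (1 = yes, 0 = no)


Sort characters of 'bad': 'abd'
Sort characters of 'ecb': 'bce'
Sorted forms differ -> they are NOT anagrams
Result: 0

0


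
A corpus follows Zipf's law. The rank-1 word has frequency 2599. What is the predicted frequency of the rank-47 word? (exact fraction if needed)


Zipf's law: freq(rank) = f1 / rank
f1 = 2599, rank = 47
freq = 2599 / 47
GCD(2599, 47) = 1
Simplified: 2599/47

2599/47


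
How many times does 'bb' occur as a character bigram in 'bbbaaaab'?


Scanning 'bbbaaaab' for bigram 'bb':
  Position 0: 'bb' -> MATCH
  Position 1: 'bb' -> MATCH
  Position 2: 'ba' -> no
  Position 3: 'aa' -> no
  Position 4: 'aa' -> no
  Position 5: 'aa' -> no
  Position 6: 'ab' -> no
Total matches: 2

2


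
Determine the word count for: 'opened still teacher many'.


Counting words by splitting on spaces:
  Word 1: 'opened'
  Word 2: 'still'
  Word 3: 'teacher'
  Word 4: 'many'
Total words: 4

4


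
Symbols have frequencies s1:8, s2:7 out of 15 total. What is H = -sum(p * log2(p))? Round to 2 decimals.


Computing entropy H = -sum(p_i * log2(p_i)):
  s1: p = 8/15 = 0.5333, -p*log2(p) = 0.4837
  s2: p = 7/15 = 0.4667, -p*log2(p) = 0.5131
H = sum of terms = 0.9968
Rounded to 2 decimals: 1.00

1.00
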